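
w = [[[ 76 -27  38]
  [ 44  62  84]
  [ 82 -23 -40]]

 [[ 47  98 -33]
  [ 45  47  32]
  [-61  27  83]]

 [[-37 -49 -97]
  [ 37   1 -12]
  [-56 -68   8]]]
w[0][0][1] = -27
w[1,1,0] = 45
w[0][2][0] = 82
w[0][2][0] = 82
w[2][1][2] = -12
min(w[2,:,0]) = -56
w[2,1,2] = -12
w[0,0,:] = [76, -27, 38]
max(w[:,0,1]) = 98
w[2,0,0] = -37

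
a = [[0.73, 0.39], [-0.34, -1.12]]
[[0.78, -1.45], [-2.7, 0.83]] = a @ [[-0.26, -1.89], [2.49, -0.17]]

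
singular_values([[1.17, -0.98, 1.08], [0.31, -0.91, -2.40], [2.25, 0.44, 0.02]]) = [2.72, 2.52, 1.29]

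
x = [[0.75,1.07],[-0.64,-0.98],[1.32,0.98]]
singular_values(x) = [2.37, 0.4]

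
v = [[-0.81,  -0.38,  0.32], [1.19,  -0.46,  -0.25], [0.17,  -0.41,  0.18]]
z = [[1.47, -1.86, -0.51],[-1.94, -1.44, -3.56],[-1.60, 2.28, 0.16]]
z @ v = [[-3.49, 0.51, 0.84], [-0.75, 2.86, -0.90], [4.04, -0.51, -1.05]]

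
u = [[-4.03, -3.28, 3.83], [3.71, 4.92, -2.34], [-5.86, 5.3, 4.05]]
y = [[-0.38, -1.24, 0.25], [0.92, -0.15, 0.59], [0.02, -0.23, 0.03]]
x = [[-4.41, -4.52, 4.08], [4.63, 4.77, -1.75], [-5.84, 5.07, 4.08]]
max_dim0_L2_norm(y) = 1.27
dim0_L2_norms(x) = [8.66, 8.3, 6.03]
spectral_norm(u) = 10.02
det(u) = 59.76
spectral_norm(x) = 10.65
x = u + y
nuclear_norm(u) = 18.71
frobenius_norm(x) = 13.43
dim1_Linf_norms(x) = [4.52, 4.77, 5.84]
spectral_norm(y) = 1.34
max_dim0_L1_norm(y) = 1.62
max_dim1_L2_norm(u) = 8.88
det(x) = 123.67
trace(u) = 4.94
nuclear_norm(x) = 20.14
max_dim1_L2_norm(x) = 8.74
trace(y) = -0.50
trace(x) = 4.44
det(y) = -0.08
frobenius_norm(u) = 12.80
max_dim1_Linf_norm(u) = 5.86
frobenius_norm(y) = 1.74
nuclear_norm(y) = 2.50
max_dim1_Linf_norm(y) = 1.24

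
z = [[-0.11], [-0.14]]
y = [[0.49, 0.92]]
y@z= [[-0.18]]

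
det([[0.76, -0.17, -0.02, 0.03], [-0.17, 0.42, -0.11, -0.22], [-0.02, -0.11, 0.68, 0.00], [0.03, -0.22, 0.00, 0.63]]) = 0.094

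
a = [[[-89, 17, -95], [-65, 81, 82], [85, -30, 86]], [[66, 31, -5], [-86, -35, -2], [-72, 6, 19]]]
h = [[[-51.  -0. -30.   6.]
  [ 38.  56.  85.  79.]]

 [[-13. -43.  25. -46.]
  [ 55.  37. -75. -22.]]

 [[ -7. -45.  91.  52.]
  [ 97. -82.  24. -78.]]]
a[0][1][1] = 81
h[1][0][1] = -43.0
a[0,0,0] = -89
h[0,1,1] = 56.0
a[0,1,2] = 82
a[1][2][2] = 19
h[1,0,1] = -43.0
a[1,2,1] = 6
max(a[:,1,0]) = -65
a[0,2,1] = -30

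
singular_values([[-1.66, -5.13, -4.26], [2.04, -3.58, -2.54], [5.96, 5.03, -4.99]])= [9.52, 7.82, 2.15]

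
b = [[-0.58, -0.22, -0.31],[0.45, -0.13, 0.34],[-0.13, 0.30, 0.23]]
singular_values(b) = [0.87, 0.43, 0.2]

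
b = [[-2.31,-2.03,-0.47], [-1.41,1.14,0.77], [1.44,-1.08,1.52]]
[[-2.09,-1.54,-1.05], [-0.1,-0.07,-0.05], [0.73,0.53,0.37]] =b @ [[0.52, 0.38, 0.26], [0.38, 0.28, 0.19], [0.26, 0.19, 0.13]]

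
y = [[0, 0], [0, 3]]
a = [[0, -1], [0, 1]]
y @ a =[[0, 0], [0, 3]]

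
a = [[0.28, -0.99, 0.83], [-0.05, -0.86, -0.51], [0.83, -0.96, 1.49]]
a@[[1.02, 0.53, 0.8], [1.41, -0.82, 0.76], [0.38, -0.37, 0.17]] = [[-0.79, 0.65, -0.39], [-1.46, 0.87, -0.78], [0.06, 0.68, 0.19]]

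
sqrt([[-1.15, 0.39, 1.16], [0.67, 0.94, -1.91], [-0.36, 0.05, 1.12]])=[[-0.06+1.11j, (0.19-0.2j), (0.57-0.78j)], [(0.34-0.19j), (0.97+0.03j), (-0.97+0.14j)], [-0.18+0.19j, 0.02-0.03j, (1.05-0.13j)]]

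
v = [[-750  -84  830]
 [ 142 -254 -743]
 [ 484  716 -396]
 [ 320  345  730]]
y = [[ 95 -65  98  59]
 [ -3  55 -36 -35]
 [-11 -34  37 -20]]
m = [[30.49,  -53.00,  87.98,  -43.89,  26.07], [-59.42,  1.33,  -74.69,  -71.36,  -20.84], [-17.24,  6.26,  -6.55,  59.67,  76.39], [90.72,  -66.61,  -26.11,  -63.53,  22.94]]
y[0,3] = 59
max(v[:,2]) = 830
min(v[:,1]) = -254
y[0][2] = 98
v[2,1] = 716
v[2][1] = 716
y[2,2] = 37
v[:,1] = [-84, -254, 716, 345]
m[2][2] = -6.55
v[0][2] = 830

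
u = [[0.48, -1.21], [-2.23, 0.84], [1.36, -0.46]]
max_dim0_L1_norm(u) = 4.07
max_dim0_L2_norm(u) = 2.66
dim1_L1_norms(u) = [1.69, 3.07, 1.82]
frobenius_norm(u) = 3.07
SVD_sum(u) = [[0.87, -0.43], [-2.12, 1.05], [1.27, -0.63]] + [[-0.39, -0.78], [-0.11, -0.21], [0.09, 0.17]]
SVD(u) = [[-0.33, -0.94], [0.81, -0.26], [-0.49, 0.21]] @ diag([2.9295590790363506, 0.922975407275672]) @ [[-0.90, 0.44], [0.44, 0.90]]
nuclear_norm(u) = 3.85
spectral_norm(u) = 2.93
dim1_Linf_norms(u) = [1.21, 2.23, 1.36]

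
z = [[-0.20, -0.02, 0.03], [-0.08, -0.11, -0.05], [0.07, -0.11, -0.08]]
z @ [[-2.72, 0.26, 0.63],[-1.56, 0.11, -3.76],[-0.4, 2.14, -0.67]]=[[0.56, 0.01, -0.07], [0.41, -0.14, 0.4], [0.01, -0.17, 0.51]]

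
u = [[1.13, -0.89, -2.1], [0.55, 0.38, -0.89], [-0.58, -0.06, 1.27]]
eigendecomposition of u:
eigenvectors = [[-0.69+0.00j, (-0.78+0j), -0.78-0.00j], [-0.50+0.00j, 0.41+0.08j, (0.41-0.08j)], [(0.53+0j), (-0.46-0.02j), (-0.46+0.02j)]]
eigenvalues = [(2.09+0j), (0.35+0.05j), (0.35-0.05j)]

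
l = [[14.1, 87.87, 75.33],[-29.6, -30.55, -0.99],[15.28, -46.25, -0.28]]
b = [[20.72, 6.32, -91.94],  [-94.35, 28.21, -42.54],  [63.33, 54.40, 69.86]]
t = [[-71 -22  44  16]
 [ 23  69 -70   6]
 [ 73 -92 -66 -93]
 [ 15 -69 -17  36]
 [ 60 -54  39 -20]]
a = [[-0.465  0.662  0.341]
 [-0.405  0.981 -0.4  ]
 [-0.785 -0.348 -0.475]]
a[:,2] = [0.341, -0.4, -0.475]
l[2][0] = 15.28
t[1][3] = 6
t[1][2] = -70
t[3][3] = 36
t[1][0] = 23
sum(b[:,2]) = -64.61999999999999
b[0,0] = 20.72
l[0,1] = 87.87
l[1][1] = -30.55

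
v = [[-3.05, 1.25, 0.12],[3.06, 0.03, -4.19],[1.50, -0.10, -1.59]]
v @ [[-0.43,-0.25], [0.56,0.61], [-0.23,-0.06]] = [[1.98, 1.52], [-0.34, -0.50], [-0.34, -0.34]]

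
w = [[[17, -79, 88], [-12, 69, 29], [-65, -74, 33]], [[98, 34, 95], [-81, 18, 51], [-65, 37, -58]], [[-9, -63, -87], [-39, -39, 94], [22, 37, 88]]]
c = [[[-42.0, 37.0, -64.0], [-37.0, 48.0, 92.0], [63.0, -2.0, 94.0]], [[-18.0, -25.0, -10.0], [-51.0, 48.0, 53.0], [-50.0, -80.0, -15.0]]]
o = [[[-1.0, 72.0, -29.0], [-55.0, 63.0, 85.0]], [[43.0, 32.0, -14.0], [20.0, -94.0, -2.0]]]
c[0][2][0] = 63.0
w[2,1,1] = -39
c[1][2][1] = -80.0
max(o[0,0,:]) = 72.0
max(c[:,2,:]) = 94.0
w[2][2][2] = 88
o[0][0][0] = -1.0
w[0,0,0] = 17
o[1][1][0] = 20.0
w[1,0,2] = 95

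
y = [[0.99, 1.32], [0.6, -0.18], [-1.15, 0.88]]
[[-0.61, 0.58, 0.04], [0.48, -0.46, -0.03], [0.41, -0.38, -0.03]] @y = [[-0.30, -0.87],[0.23, 0.69],[0.21, 0.58]]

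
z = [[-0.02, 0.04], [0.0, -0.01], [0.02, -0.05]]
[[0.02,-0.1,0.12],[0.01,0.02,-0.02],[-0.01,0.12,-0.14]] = z @ [[-2.08, 2.03, -2.10], [-0.55, -1.52, 1.87]]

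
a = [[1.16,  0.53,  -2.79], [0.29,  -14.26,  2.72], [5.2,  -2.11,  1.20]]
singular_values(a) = [14.78, 5.23, 2.73]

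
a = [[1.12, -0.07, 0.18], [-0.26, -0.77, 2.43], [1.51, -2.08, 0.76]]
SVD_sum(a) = [[0.21, -0.37, 0.39], [0.74, -1.31, 1.36], [0.88, -1.55, 1.61]] + [[0.46, -0.2, -0.45], [-1.07, 0.46, 1.03], [0.8, -0.34, -0.76]] + [[0.45, 0.5, 0.24],[0.07, 0.08, 0.04],[-0.17, -0.19, -0.09]]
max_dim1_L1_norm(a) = 4.35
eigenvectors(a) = [[(-0.76+0j), -0.04+0.02j, -0.04-0.02j], [(-0.46+0j), (-0.74+0j), -0.74-0.00j], [-0.45+0.00j, -0.23-0.63j, (-0.23+0.63j)]]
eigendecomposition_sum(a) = [[(1.21+0j), -0.08-0.00j, 0.04+0.00j], [(0.73+0j), (-0.05-0j), 0.02+0.00j], [(0.72+0j), -0.05-0.00j, 0.02+0.00j]] + [[-0.05-0.03j,0.01+0.07j,0.07-0.03j], [(-0.5-0.65j),-0.36+1.07j,(1.2+0j)], [(0.4-0.62j),(-1.02+0.02j),0.37+1.02j]] + [[(-0.05+0.03j), (0.01-0.07j), (0.07+0.03j)],  [(-0.5+0.65j), -0.36-1.07j, (1.2-0j)],  [0.40+0.62j, (-1.02-0.02j), (0.37-1.02j)]]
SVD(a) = [[-0.18, 0.33, -0.93], [-0.63, -0.76, -0.15], [-0.75, 0.56, 0.34]] @ diag([3.1997984300948574, 2.0526370266496174, 0.7675749107347822]) @ [[-0.37, 0.65, -0.67], [0.69, -0.30, -0.66], [-0.63, -0.70, -0.34]]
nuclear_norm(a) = 6.02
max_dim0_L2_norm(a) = 2.55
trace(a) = 1.11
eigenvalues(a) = [(1.18+0j), (-0.04+2.06j), (-0.04-2.06j)]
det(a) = 5.04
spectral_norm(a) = 3.20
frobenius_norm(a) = 3.88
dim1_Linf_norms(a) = [1.12, 2.43, 2.08]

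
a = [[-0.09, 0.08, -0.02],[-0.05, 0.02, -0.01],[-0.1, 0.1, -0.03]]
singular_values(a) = [0.2, 0.02, 0.0]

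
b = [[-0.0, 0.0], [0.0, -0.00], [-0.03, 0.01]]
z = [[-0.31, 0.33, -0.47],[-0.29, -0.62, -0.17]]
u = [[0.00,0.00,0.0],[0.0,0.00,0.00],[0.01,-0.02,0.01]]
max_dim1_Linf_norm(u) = 0.02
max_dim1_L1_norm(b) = 0.04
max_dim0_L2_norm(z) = 0.7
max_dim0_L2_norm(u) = 0.02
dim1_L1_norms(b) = [0.0, 0.0, 0.04]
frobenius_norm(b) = 0.03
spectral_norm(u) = 0.02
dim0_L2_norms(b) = [0.03, 0.01]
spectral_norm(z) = 0.72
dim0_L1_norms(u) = [0.01, 0.02, 0.01]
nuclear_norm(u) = 0.02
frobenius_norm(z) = 0.96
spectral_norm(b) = 0.03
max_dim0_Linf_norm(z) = 0.62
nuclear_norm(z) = 1.36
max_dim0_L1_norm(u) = 0.02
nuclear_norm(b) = 0.03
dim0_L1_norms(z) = [0.6, 0.95, 0.64]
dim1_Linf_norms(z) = [0.47, 0.62]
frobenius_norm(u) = 0.02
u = b @ z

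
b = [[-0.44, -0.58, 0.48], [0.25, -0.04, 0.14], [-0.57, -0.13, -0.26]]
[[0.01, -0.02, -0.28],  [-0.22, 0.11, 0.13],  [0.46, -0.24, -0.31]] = b @ [[-0.58, 0.27, 0.54], [0.01, 0.08, 0.04], [-0.50, 0.30, -0.03]]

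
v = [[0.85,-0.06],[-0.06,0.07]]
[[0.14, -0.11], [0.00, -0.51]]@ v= [[0.13, -0.02], [0.03, -0.04]]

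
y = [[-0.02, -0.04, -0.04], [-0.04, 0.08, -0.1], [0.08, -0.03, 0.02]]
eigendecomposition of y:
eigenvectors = [[(0.15+0j), (-0.64+0j), (-0.64-0j)],[-0.92+0.00j, -0.27+0.39j, (-0.27-0.39j)],[0.37+0.00j, 0.21+0.57j, 0.21-0.57j]]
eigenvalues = [(0.13+0j), (-0.02+0.06j), (-0.02-0.06j)]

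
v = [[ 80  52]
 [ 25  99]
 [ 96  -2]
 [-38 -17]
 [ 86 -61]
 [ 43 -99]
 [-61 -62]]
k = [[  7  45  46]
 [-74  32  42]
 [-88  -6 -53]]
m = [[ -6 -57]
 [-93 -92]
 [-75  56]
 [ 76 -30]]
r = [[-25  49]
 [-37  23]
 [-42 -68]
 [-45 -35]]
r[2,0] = -42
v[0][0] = 80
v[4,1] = -61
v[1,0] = 25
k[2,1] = -6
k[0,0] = 7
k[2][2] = -53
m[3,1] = -30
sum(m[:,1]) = -123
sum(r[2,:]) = -110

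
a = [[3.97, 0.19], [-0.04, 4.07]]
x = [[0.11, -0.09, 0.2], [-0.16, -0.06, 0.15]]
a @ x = [[0.41,-0.37,0.82], [-0.66,-0.24,0.6]]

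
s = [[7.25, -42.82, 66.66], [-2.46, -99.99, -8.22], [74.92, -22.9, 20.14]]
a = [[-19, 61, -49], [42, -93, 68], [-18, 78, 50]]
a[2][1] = 78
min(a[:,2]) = -49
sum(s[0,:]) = 31.089999999999996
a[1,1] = -93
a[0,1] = 61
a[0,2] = -49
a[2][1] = 78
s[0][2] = 66.66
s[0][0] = 7.25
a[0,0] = -19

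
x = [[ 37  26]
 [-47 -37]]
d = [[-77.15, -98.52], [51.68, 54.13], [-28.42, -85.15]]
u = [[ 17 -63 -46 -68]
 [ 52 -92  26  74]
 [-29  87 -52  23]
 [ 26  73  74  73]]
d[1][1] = 54.13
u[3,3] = 73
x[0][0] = 37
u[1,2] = 26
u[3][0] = 26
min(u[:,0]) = -29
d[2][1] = -85.15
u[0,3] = -68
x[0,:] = [37, 26]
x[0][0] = 37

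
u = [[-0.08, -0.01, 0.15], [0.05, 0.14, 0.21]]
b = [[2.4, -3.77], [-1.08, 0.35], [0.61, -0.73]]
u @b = [[-0.09, 0.19],  [0.1, -0.29]]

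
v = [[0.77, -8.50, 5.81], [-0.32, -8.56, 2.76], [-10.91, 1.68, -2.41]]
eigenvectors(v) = [[-0.00-0.50j,-0.00+0.50j,(-0.33+0j)], [0.19-0.16j,0.19+0.16j,-0.70+0.00j], [(0.83+0j),0.83-0.00j,(-0.63+0j)]]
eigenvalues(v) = [(-1.98+6.29j), (-1.98-6.29j), (-6.23+0j)]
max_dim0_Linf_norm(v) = 10.91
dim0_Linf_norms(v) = [10.91, 8.56, 5.81]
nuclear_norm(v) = 26.50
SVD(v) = [[-0.69, -0.29, 0.67], [-0.56, -0.37, -0.74], [0.46, -0.88, 0.09]] @ diag([14.270814066503858, 10.405132103592024, 1.824360651317153]) @ [[-0.38, 0.80, -0.47], [0.92, 0.4, -0.06], [-0.14, 0.45, 0.88]]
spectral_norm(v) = 14.27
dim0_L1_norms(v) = [12.0, 18.74, 10.98]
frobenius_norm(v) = 17.76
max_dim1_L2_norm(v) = 11.3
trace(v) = -10.20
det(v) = -270.90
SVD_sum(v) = [[3.7,-7.84,4.57], [3.02,-6.42,3.74], [-2.48,5.27,-3.07]] + [[-2.75, -1.2, 0.17], [-3.53, -1.54, 0.21], [-8.4, -3.66, 0.51]] + [[-0.17, 0.54, 1.07], [0.19, -0.6, -1.19], [-0.02, 0.08, 0.15]]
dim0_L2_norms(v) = [10.94, 12.18, 6.87]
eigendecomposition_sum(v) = [[-0.35+4.16j, (-1.96-3.16j), 2.37+1.34j], [-1.72+1.19j, 0.60-1.77j, (0.23+1.35j)], [-6.86-0.61j, (5.22-3.21j), -2.23+3.89j]] + [[-0.35-4.16j, -1.96+3.16j, (2.37-1.34j)], [(-1.72-1.19j), 0.60+1.77j, (0.23-1.35j)], [(-6.86+0.61j), (5.22+3.21j), -2.23-3.89j]] + [[(1.47-0j),(-4.57-0j),(1.07+0j)], [(3.13-0j),(-9.75-0j),2.29+0.00j], [(2.81-0j),-8.76-0.00j,2.06+0.00j]]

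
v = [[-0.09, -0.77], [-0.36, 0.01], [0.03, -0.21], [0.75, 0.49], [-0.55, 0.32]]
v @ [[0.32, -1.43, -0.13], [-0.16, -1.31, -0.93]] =[[0.09, 1.14, 0.73], [-0.12, 0.5, 0.04], [0.04, 0.23, 0.19], [0.16, -1.71, -0.55], [-0.23, 0.37, -0.23]]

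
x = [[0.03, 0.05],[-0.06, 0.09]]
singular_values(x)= [0.11, 0.05]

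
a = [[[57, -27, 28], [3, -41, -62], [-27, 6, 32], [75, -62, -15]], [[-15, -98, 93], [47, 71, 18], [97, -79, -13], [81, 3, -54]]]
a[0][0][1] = -27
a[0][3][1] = -62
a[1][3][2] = -54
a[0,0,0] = 57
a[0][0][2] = 28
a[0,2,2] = 32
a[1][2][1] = -79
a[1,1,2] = 18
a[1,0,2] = 93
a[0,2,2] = 32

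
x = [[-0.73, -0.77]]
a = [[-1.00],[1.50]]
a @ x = [[0.73,0.77], [-1.1,-1.16]]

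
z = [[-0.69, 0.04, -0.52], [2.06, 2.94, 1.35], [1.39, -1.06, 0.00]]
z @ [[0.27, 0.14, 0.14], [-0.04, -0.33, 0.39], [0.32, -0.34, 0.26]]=[[-0.35, 0.07, -0.22], [0.87, -1.14, 1.79], [0.42, 0.54, -0.22]]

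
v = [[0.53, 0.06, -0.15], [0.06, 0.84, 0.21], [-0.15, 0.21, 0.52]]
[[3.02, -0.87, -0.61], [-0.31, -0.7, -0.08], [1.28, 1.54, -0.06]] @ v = [[1.64, -0.68, -0.95], [-0.19, -0.62, -0.14], [0.78, 1.36, 0.10]]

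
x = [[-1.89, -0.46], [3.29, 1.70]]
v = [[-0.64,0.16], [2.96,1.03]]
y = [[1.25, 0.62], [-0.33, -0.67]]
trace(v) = 0.39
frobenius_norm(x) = 4.18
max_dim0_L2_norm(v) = 3.03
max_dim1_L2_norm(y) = 1.4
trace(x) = -0.19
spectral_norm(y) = 1.53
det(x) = -1.70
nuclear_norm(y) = 1.94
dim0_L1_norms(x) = [5.18, 2.16]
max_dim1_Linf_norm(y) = 1.25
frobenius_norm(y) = 1.58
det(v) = -1.13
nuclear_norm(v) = 3.54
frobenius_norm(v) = 3.20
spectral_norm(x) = 4.16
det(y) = -0.63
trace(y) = 0.58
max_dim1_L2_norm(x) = 3.7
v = y + x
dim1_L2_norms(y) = [1.4, 0.75]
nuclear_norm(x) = 4.57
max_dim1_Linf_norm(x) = 3.29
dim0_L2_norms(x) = [3.79, 1.76]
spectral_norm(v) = 3.18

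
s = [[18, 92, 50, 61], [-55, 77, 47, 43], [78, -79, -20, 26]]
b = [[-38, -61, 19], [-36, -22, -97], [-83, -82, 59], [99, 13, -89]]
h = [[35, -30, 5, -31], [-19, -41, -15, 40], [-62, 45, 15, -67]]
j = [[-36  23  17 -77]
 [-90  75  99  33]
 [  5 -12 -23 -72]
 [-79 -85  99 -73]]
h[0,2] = 5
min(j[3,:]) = -85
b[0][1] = -61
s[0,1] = 92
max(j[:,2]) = 99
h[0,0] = 35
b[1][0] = -36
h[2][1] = 45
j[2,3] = -72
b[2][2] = 59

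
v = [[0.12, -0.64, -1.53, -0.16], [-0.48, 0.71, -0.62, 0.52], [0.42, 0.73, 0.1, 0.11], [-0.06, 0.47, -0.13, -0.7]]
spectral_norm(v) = 1.73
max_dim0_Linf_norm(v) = 1.53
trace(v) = 0.23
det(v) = -1.09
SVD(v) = [[-0.96, 0.05, 0.14, -0.24], [-0.17, -0.88, -0.34, 0.29], [0.23, -0.43, 0.29, -0.83], [0.02, -0.21, 0.88, 0.42]] @ diag([1.729555184463769, 1.2416854784317883, 0.8803061614130104, 0.5783745315316098]) @ [[0.03, 0.39, 0.92, 0.05], [0.21, -0.86, 0.37, -0.3], [0.28, 0.33, -0.1, -0.89], [-0.94, -0.08, 0.08, -0.33]]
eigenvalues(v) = [(1.18+0j), (-0.05+1.05j), (-0.05-1.05j), (-0.85+0j)]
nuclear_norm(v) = 4.43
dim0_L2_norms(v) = [0.65, 1.29, 1.66, 0.89]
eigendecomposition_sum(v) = [[0.36-0.00j, (-0.79+0j), (-0.03-0j), -0.25+0.00j], [-0.34+0.00j, 0.75+0.00j, 0.03+0.00j, (0.24-0j)], [(-0.1+0j), (0.22+0j), (0.01+0j), 0.07-0.00j], [(-0.09+0j), (0.2+0j), 0.01+0.00j, (0.06-0j)]] + [[(-0.12+0.36j),0.07+0.37j,-0.75-0.02j,0.08+0.08j],[(-0.07+0.14j),(0.01+0.16j),-0.31-0.04j,(0.03+0.03j)],[0.26+0.06j,(0.25-0.08j),(0.04+0.53j),0.05-0.06j],[0.06j,(0.03+0.05j),-0.11+0.04j,(0.01+0.01j)]] + [[-0.12-0.36j,0.07-0.37j,(-0.75+0.02j),0.08-0.08j], [(-0.07-0.14j),0.01-0.16j,-0.31+0.04j,(0.03-0.03j)], [0.26-0.06j,0.25+0.08j,0.04-0.53j,(0.05+0.06j)], [0.00-0.06j,0.03-0.05j,(-0.11-0.04j),(0.01-0.01j)]] + [[0j, (0.02+0j), 0.01+0.00j, -0.06-0.00j], [-0.01-0.00j, (-0.06-0j), (-0.02-0j), (0.22+0j)], [0.00+0.00j, (0.01+0j), 0.00+0.00j, -0.05-0.00j], [0.03+0.00j, (0.22+0j), (0.07+0j), (-0.79-0j)]]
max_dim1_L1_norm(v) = 2.45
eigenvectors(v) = [[(-0.7+0j), 0.77+0.00j, (0.77-0j), (0.08+0j)], [0.66+0.00j, (0.32+0.03j), 0.32-0.03j, (-0.27+0j)], [(0.19+0j), (-0.06-0.54j), -0.06+0.54j, 0.06+0.00j], [0.17+0.00j, (0.11-0.04j), (0.11+0.04j), 0.96+0.00j]]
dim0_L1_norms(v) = [1.08, 2.55, 2.38, 1.49]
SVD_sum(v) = [[-0.06, -0.64, -1.53, -0.08], [-0.01, -0.11, -0.26, -0.01], [0.01, 0.15, 0.36, 0.02], [0.0, 0.01, 0.03, 0.0]] + [[0.01, -0.05, 0.02, -0.02], [-0.23, 0.93, -0.40, 0.32], [-0.11, 0.46, -0.2, 0.16], [-0.05, 0.22, -0.09, 0.08]] + [[0.03, 0.04, -0.01, -0.11], [-0.08, -0.10, 0.03, 0.27], [0.07, 0.08, -0.03, -0.22], [0.22, 0.26, -0.08, -0.70]] + [[0.13, 0.01, -0.01, 0.05], [-0.16, -0.01, 0.01, -0.06], [0.45, 0.04, -0.04, 0.16], [-0.23, -0.02, 0.02, -0.08]]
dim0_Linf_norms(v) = [0.48, 0.73, 1.53, 0.7]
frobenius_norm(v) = 2.38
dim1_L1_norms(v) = [2.45, 2.33, 1.36, 1.36]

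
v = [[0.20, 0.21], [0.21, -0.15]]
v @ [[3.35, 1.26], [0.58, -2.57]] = [[0.79, -0.29], [0.62, 0.65]]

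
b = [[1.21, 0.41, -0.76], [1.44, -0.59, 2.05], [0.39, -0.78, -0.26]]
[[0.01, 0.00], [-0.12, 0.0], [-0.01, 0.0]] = b@[[-0.02,-0.00], [0.01,0.0], [-0.04,-0.0]]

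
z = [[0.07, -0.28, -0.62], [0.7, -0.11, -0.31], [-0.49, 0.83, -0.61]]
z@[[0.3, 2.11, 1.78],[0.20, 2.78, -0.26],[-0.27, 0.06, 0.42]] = [[0.13, -0.67, -0.06], [0.27, 1.15, 1.14], [0.18, 1.24, -1.34]]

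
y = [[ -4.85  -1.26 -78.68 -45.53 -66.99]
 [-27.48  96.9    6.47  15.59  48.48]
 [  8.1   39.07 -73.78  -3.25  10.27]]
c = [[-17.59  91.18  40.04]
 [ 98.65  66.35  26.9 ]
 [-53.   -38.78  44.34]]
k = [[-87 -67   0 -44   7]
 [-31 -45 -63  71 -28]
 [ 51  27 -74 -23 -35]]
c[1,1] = 66.35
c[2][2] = 44.34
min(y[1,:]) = -27.48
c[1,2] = 26.9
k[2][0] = 51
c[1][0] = 98.65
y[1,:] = [-27.48, 96.9, 6.47, 15.59, 48.48]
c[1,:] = [98.65, 66.35, 26.9]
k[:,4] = [7, -28, -35]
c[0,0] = -17.59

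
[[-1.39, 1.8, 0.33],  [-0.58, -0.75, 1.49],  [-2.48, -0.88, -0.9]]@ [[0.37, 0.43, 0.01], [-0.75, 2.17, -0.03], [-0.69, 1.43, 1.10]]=[[-2.09, 3.78, 0.3], [-0.68, 0.25, 1.66], [0.36, -4.26, -0.99]]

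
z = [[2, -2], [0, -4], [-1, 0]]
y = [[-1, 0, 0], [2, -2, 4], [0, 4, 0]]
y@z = [[-2, 2], [0, 4], [0, -16]]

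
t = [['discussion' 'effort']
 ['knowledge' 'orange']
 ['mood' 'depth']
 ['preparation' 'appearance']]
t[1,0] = 'knowledge'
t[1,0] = 'knowledge'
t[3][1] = 'appearance'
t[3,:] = ['preparation', 'appearance']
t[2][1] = 'depth'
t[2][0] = 'mood'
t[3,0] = 'preparation'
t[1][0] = 'knowledge'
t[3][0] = 'preparation'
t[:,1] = ['effort', 'orange', 'depth', 'appearance']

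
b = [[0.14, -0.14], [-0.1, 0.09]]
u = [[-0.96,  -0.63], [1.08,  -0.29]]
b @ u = [[-0.29, -0.05], [0.19, 0.04]]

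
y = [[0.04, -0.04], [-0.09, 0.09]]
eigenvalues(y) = [0.0, 0.13]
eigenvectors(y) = [[-0.71, 0.41], [-0.71, -0.91]]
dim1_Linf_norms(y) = [0.04, 0.09]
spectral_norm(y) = 0.14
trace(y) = 0.13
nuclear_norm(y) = 0.14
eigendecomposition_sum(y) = [[0.0, 0.00], [0.00, 0.0]] + [[0.04, -0.04], [-0.09, 0.09]]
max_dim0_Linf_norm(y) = 0.09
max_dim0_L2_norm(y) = 0.1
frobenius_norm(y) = 0.14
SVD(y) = [[-0.41, 0.91],[0.91, 0.41]] @ diag([0.13928388277184117, 6.036190550699479e-18]) @ [[-0.71, 0.71],[0.71, 0.71]]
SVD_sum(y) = [[0.04, -0.04], [-0.09, 0.09]] + [[0.00, 0.00], [0.00, 0.0]]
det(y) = -0.00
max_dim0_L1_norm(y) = 0.13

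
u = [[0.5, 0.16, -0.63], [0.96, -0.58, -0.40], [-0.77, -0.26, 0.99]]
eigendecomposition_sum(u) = [[0.54, 0.11, -0.63],[0.39, 0.08, -0.46],[-0.84, -0.18, 0.98]] + [[0.0, -0.0, 0.00], [0.00, -0.00, 0.00], [0.00, -0.0, 0.00]] + [[-0.04, 0.05, -0.0], [0.57, -0.66, 0.05], [0.07, -0.08, 0.01]]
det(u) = -0.00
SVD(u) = [[-0.45, 0.30, 0.84], [-0.57, -0.82, -0.01], [0.69, -0.48, 0.54]] @ diag([1.766815100701666, 0.7806783921536703, 0.0023765430611232775]) @ [[-0.74, 0.04, 0.68], [-0.35, 0.83, -0.43], [0.58, 0.55, 0.60]]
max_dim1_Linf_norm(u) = 0.99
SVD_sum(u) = [[0.58, -0.03, -0.53],[0.74, -0.04, -0.68],[-0.9, 0.05, 0.83]] + [[-0.08, 0.19, -0.10], [0.22, -0.54, 0.28], [0.13, -0.31, 0.16]] + [[0.00,0.00,0.00], [-0.00,-0.0,-0.00], [0.00,0.0,0.0]]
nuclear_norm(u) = 2.55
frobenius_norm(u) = 1.93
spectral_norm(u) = 1.77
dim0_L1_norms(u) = [2.23, 1.0, 2.02]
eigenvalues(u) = [1.6, 0.0, -0.7]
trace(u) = 0.91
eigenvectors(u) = [[-0.50, -0.58, -0.07], [-0.36, -0.55, 0.99], [0.78, -0.6, 0.12]]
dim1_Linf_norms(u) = [0.63, 0.96, 0.99]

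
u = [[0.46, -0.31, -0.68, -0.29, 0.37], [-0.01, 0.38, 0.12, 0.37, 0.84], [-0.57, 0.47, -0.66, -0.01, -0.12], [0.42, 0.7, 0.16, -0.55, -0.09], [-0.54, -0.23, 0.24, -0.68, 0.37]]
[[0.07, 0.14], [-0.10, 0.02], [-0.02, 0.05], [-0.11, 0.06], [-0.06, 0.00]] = u@[[0.03, 0.06], [-0.13, 0.03], [-0.08, -0.12], [0.04, -0.07], [-0.07, 0.06]]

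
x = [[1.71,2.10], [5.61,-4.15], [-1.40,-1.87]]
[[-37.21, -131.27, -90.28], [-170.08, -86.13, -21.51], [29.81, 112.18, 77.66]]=x @ [[-27.10, -38.44, -22.24], [4.35, -31.21, -24.88]]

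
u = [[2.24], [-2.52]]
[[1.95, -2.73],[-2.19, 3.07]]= u @ [[0.87, -1.22]]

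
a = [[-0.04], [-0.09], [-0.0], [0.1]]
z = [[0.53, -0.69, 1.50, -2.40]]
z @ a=[[-0.2]]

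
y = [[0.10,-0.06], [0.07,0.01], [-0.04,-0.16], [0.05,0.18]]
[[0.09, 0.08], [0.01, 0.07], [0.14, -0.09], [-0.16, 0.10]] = y @ [[0.31, 0.95], [-0.95, 0.31]]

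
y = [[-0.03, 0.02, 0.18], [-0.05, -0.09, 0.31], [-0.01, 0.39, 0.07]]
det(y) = 0.00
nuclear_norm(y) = 0.77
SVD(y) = [[0.11, 0.48, -0.87], [-0.13, 0.87, 0.47], [0.99, 0.06, 0.15]] @ diag([0.40120544712584677, 0.3695039078598021, 0.0010253159923931583]) @ [[-0.02, 0.99, 0.12], [-0.16, -0.12, 0.98], [0.99, -0.00, 0.16]]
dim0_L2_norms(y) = [0.06, 0.4, 0.37]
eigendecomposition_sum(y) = [[-0.02, 0.11, 0.12], [-0.02, 0.13, 0.14], [-0.03, 0.2, 0.21]] + [[-0.0, 0.00, 0.0], [0.0, -0.0, -0.00], [-0.00, 0.0, 0.00]] + [[-0.01, -0.09, 0.06], [-0.03, -0.22, 0.17], [0.02, 0.19, -0.14]]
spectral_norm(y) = 0.40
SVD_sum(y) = [[-0.00, 0.04, 0.01], [0.00, -0.05, -0.01], [-0.01, 0.39, 0.05]] + [[-0.03, -0.02, 0.18], [-0.05, -0.04, 0.32], [-0.0, -0.0, 0.02]] + [[-0.0, 0.00, -0.0], [0.0, -0.0, 0.0], [0.00, -0.00, 0.00]]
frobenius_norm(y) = 0.55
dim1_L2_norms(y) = [0.18, 0.33, 0.4]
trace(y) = -0.05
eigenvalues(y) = [0.33, -0.0, -0.38]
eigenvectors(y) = [[0.41, 0.99, -0.28], [0.51, -0.0, -0.73], [0.76, 0.16, 0.63]]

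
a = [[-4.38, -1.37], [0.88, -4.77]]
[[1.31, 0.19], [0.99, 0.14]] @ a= [[-5.57, -2.7], [-4.21, -2.02]]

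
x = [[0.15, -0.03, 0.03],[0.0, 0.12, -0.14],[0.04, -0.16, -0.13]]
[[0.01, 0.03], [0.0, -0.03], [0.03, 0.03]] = x@[[0.05, 0.16], [-0.08, -0.17], [-0.09, 0.04]]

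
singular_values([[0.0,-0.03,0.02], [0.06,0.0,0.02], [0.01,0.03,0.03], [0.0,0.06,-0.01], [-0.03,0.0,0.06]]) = [0.08, 0.07, 0.07]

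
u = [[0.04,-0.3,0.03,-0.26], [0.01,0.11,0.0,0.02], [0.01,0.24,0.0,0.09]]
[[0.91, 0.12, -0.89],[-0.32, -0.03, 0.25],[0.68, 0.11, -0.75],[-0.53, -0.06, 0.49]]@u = [[0.03, -0.47, 0.03, -0.31], [-0.01, 0.15, -0.01, 0.11], [0.02, -0.37, 0.02, -0.24], [-0.02, 0.27, -0.02, 0.18]]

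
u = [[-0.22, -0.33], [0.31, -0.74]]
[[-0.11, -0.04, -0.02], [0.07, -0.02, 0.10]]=u@[[0.39,0.08,0.19], [0.07,0.06,-0.06]]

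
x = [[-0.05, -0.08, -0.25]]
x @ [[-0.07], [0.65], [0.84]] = [[-0.26]]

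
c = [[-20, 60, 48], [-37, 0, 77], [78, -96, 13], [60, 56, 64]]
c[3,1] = 56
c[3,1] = 56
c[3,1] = 56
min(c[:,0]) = -37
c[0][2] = 48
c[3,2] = 64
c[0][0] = -20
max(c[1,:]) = 77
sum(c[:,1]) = 20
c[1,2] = 77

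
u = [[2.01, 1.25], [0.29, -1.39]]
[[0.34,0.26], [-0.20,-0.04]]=u @ [[0.07, 0.10], [0.16, 0.05]]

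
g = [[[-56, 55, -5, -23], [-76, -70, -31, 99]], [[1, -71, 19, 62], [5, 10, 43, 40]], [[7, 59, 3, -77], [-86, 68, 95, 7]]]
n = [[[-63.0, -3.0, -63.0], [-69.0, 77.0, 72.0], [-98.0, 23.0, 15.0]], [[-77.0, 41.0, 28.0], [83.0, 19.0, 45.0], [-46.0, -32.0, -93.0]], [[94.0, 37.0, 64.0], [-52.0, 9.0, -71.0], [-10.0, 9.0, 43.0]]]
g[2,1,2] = 95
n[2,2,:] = [-10.0, 9.0, 43.0]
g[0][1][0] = -76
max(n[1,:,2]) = 45.0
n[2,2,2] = 43.0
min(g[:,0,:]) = -77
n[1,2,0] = -46.0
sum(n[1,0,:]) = -8.0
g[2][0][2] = 3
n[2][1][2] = -71.0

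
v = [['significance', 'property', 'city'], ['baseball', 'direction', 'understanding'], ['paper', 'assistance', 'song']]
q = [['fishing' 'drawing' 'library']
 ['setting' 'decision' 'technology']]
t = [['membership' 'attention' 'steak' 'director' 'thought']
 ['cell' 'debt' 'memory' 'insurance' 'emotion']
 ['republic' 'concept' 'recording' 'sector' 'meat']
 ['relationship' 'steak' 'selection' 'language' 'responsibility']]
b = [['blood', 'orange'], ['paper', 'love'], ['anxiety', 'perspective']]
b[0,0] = 'blood'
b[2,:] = ['anxiety', 'perspective']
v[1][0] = 'baseball'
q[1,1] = 'decision'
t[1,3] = 'insurance'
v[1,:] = ['baseball', 'direction', 'understanding']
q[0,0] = 'fishing'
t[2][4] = 'meat'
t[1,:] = ['cell', 'debt', 'memory', 'insurance', 'emotion']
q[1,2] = 'technology'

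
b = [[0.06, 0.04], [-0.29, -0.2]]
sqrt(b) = [[0.07-0.15j, (0.01-0.1j)],[-0.11+0.75j, -0.02+0.53j]]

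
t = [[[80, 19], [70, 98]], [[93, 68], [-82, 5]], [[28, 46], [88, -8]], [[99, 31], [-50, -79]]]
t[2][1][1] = -8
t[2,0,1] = 46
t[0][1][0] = 70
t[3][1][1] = -79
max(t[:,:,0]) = 99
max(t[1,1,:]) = 5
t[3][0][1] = 31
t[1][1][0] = -82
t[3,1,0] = -50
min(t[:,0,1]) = 19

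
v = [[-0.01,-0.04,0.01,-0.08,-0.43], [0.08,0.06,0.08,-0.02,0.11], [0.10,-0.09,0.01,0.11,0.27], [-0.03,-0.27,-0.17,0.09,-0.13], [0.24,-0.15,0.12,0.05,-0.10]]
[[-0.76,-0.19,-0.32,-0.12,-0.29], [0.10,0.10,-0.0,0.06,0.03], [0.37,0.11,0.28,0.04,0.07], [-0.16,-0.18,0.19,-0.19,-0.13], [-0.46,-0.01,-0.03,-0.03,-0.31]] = v @ [[-0.2, -0.12, -0.61, 0.56, -0.96],[0.62, -0.18, -1.25, 1.27, 0.01],[-1.29, 0.63, 0.23, -0.33, 0.15],[0.03, -0.53, -0.11, 1.13, -0.33],[1.68, 0.57, 0.9, -0.08, 0.76]]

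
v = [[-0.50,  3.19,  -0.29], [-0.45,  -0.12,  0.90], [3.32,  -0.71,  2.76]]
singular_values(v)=[4.61, 2.9, 0.98]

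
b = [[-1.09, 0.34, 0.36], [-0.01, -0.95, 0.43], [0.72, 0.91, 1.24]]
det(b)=2.063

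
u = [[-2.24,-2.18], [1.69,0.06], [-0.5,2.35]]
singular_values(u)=[3.63, 2.29]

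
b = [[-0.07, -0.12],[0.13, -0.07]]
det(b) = 0.021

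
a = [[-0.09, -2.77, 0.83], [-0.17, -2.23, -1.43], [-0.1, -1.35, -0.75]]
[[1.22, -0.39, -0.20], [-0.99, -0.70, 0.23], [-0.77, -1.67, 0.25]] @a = [[-0.02, -2.24, 1.72], [0.19, 3.99, 0.01], [0.33, 5.52, 1.56]]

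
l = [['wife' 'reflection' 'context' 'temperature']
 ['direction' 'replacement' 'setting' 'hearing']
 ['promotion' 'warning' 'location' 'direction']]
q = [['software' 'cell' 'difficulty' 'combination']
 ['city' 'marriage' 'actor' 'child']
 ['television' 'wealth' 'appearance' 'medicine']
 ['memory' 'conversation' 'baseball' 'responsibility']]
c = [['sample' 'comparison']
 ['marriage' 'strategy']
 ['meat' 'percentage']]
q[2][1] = 'wealth'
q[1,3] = 'child'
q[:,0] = ['software', 'city', 'television', 'memory']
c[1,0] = 'marriage'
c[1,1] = 'strategy'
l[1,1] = 'replacement'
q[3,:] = ['memory', 'conversation', 'baseball', 'responsibility']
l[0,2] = 'context'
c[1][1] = 'strategy'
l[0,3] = 'temperature'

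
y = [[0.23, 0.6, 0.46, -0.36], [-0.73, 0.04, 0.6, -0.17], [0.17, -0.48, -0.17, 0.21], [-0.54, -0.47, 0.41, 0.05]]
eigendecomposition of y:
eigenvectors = [[(-0.19-0.16j), (-0.19+0.16j), 0.49+0.00j, (0.04+0j)], [(0.51-0.32j), (0.51+0.32j), (-0.2+0j), (0.32+0j)], [(0.17+0.29j), (0.17-0.29j), (0.68+0j), (0.27+0j)], [(0.68+0j), 0.68-0.00j, (0.51+0j), 0.91+0.00j]]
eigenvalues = [(-0.04+0.53j), (-0.04-0.53j), (0.25+0j), (-0.02+0j)]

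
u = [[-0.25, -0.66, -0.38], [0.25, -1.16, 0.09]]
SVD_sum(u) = [[0.05, -0.67, -0.06], [0.08, -1.16, -0.10]] + [[-0.3, 0.01, -0.32], [0.17, -0.0, 0.19]]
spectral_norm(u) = 1.34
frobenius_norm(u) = 1.43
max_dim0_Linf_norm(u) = 1.16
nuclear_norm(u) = 1.85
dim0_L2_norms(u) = [0.35, 1.33, 0.39]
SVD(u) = [[-0.50, -0.87], [-0.87, 0.50]] @ diag([1.3424081362424305, 0.50659687696444]) @ [[-0.07, 0.99, 0.08], [0.67, -0.02, 0.74]]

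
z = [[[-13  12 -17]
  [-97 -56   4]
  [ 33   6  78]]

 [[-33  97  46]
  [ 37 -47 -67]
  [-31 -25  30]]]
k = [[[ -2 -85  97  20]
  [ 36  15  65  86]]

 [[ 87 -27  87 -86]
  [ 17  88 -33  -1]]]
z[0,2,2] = 78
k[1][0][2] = 87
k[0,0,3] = 20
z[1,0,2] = 46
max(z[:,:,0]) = 37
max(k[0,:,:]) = 97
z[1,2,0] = -31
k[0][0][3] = 20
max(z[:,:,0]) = 37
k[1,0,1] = -27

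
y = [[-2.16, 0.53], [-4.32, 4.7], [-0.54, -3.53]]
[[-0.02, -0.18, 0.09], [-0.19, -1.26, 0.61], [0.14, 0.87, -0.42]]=y @ [[0.0, 0.02, -0.01], [-0.04, -0.25, 0.12]]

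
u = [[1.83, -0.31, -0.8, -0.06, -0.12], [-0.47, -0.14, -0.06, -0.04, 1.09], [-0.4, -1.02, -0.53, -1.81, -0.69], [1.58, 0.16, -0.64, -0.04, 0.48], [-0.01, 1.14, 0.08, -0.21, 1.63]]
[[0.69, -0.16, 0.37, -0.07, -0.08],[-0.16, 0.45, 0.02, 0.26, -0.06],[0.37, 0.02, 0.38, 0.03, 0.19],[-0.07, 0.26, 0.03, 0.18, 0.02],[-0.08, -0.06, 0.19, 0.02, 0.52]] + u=[[2.52, -0.47, -0.43, -0.13, -0.2], [-0.63, 0.31, -0.04, 0.22, 1.03], [-0.03, -1.0, -0.15, -1.78, -0.50], [1.51, 0.42, -0.61, 0.14, 0.5], [-0.09, 1.08, 0.27, -0.19, 2.15]]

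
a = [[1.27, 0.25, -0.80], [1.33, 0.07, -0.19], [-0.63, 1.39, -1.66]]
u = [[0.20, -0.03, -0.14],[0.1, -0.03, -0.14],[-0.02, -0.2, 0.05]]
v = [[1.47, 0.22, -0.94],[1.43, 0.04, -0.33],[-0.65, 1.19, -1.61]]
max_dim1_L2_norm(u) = 0.25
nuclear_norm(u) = 0.55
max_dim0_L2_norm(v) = 2.15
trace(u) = 0.22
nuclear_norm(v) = 4.51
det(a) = -0.74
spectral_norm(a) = 2.31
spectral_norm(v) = 2.30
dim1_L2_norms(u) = [0.25, 0.17, 0.21]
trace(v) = -0.10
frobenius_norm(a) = 3.03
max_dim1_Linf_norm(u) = 0.2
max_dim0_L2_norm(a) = 1.94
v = u + a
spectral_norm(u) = 0.30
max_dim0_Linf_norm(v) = 1.61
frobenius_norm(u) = 0.37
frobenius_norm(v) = 3.11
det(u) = -0.00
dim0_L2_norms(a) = [1.94, 1.41, 1.85]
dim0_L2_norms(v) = [2.15, 1.21, 1.89]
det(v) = -0.59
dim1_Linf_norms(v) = [1.47, 1.43, 1.61]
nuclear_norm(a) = 4.44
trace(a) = -0.32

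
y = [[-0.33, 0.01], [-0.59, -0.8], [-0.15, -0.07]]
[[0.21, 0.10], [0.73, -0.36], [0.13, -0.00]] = y@[[-0.66, -0.28], [-0.42, 0.66]]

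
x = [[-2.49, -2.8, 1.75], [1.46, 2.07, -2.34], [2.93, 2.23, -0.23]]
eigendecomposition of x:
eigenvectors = [[-0.58+0.13j, (-0.58-0.13j), 0.63+0.00j], [0.65+0.00j, (0.65-0j), -0.77+0.00j], [0.47-0.10j, (0.47+0.1j), 0.11+0.00j]]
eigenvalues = [(-0.92+0.67j), (-0.92-0.67j), (1.18+0j)]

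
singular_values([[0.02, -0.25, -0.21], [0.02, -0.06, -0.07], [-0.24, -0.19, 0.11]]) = [0.36, 0.3, 0.0]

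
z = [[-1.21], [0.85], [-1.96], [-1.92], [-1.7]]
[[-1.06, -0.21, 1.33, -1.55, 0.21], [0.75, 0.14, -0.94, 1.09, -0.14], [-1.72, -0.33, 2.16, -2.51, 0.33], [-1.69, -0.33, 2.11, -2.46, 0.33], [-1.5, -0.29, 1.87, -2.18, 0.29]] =z@ [[0.88, 0.17, -1.1, 1.28, -0.17]]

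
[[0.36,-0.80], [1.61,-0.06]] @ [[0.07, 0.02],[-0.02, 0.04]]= [[0.04,-0.02], [0.11,0.03]]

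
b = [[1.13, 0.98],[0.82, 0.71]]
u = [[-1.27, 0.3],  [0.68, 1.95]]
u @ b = [[-1.19, -1.03], [2.37, 2.05]]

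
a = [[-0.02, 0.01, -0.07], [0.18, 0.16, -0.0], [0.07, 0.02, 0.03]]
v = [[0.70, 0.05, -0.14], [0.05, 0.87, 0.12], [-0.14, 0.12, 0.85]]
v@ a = [[-0.01, 0.01, -0.05],[0.16, 0.14, 0.0],[0.08, 0.03, 0.04]]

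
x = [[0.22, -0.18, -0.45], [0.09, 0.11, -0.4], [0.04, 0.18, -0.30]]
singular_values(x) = [0.71, 0.29, 0.01]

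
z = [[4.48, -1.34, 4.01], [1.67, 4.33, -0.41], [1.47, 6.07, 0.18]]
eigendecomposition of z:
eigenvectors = [[0.73+0.00j, (0.6+0.22j), (0.6-0.22j)], [0.41+0.00j, (-0.25-0.26j), -0.25+0.26j], [0.55+0.00j, (-0.68+0j), -0.68-0.00j]]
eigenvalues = [(6.73+0j), (1.13+1.82j), (1.13-1.82j)]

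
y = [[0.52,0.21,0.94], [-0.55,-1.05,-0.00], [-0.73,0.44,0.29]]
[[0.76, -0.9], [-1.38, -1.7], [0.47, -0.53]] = y@[[0.24, 0.79], [1.19, 1.21], [0.41, -1.66]]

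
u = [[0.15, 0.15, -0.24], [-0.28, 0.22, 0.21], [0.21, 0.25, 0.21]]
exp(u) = [[1.11, 0.14, -0.27], [-0.31, 1.26, 0.30], [0.21, 0.33, 1.24]]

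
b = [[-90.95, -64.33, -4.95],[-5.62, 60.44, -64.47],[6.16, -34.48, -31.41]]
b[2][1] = -34.48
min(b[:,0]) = -90.95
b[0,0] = -90.95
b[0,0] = -90.95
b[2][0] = 6.16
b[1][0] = -5.62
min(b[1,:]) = -64.47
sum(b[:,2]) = -100.83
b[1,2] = -64.47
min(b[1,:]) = -64.47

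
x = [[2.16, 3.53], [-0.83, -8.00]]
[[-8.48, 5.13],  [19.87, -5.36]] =x@ [[0.16,  1.54], [-2.50,  0.51]]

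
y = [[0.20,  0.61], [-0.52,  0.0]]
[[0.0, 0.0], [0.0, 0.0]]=y @[[0.0,  -0.0], [-0.0,  0.00]]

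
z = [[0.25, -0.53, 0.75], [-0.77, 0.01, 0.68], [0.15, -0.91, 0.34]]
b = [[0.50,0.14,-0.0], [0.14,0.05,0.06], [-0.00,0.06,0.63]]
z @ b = [[0.05, 0.05, 0.44], [-0.38, -0.07, 0.43], [-0.05, -0.00, 0.16]]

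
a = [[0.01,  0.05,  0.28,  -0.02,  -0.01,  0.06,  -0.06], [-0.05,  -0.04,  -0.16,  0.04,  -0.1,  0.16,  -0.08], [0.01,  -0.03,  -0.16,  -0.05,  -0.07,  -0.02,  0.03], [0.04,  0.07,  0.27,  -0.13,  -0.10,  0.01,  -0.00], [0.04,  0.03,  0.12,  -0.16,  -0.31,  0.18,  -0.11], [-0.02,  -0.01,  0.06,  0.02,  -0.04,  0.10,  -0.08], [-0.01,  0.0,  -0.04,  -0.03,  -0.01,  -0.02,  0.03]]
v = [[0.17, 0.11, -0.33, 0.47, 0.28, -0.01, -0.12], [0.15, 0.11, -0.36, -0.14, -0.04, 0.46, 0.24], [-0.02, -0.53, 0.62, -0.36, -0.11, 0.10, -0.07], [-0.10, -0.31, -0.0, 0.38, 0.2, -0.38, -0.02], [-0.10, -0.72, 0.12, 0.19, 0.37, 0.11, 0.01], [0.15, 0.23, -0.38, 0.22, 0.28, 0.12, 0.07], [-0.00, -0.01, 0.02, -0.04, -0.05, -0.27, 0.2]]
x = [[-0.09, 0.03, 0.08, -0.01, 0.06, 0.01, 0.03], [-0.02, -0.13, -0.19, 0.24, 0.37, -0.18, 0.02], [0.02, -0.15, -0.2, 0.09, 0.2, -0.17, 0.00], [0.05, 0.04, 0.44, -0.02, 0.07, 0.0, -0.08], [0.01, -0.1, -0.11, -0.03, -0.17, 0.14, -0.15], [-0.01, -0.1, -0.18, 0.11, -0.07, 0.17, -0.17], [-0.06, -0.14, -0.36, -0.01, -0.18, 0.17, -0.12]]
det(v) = 0.00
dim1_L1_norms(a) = [0.49, 0.63, 0.37, 0.62, 0.95, 0.33, 0.14]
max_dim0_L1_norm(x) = 1.56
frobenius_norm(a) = 0.72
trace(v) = 1.97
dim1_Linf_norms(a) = [0.28, 0.16, 0.16, 0.27, 0.31, 0.1, 0.04]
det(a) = 0.00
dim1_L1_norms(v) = [1.49, 1.5, 1.81, 1.39, 1.62, 1.45, 0.59]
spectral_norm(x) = 0.74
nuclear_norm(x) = 1.94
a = v @ x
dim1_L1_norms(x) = [0.31, 1.15, 0.83, 0.7, 0.71, 0.81, 1.04]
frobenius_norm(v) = 1.84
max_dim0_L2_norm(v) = 0.99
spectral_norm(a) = 0.55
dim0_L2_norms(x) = [0.12, 0.29, 0.67, 0.28, 0.5, 0.37, 0.27]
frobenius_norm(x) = 1.04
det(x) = -0.00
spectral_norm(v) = 1.27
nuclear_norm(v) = 3.70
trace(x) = -0.56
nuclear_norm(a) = 1.23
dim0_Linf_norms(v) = [0.17, 0.72, 0.62, 0.47, 0.37, 0.46, 0.24]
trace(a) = -0.50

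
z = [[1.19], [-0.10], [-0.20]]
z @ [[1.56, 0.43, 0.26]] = [[1.86, 0.51, 0.31], [-0.16, -0.04, -0.03], [-0.31, -0.09, -0.05]]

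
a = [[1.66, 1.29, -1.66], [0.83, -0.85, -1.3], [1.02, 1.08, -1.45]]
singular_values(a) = [3.52, 1.45, 0.25]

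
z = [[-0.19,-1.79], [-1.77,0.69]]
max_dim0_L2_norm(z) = 1.92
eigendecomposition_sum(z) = [[-0.98,-0.77], [-0.76,-0.60]] + [[0.79, -1.02], [-1.01, 1.29]]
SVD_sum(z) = [[0.79, -1.05], [-0.97, 1.29]] + [[-0.98, -0.74], [-0.8, -0.60]]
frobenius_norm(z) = 2.62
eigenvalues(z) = [-1.58, 2.08]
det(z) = -3.30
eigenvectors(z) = [[-0.79, 0.62], [-0.61, -0.79]]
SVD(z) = [[-0.63, 0.77], [0.77, 0.63]] @ diag([2.0837756616137635, 1.5833758214858917]) @ [[-0.60, 0.8], [-0.8, -0.60]]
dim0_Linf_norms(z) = [1.77, 1.79]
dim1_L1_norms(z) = [1.98, 2.46]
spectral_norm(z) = 2.08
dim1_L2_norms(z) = [1.8, 1.9]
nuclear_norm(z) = 3.67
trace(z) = 0.50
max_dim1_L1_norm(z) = 2.46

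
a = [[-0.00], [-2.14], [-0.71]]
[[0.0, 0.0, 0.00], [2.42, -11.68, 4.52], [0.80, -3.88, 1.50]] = a @ [[-1.13,5.46,-2.11]]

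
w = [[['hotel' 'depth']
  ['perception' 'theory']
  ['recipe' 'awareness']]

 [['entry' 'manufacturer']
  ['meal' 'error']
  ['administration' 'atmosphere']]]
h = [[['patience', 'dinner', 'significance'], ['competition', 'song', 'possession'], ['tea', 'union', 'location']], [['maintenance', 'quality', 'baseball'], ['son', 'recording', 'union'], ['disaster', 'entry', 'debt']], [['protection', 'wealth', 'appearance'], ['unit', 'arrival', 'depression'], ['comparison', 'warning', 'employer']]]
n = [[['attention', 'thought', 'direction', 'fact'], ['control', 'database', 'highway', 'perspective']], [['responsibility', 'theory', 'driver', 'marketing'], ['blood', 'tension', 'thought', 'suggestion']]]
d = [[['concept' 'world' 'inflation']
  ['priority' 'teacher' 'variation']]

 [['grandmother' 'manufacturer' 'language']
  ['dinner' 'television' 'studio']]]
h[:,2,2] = ['location', 'debt', 'employer']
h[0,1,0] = 'competition'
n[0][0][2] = 'direction'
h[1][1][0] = 'son'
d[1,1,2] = 'studio'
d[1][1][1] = 'television'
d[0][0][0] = 'concept'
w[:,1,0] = ['perception', 'meal']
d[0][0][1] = 'world'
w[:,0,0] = ['hotel', 'entry']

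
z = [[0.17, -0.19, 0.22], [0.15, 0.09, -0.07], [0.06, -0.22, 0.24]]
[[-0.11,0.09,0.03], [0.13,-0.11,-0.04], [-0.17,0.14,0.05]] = z@[[0.32, -0.27, -0.1],[0.89, -0.75, -0.28],[0.04, -0.04, -0.01]]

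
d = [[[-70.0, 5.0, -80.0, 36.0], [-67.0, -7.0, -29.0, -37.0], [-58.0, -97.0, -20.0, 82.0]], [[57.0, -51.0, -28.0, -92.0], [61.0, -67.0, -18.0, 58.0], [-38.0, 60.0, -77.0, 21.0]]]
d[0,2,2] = -20.0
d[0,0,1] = 5.0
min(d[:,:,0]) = -70.0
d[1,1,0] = 61.0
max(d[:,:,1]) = 60.0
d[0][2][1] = -97.0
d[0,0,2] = -80.0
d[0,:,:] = [[-70.0, 5.0, -80.0, 36.0], [-67.0, -7.0, -29.0, -37.0], [-58.0, -97.0, -20.0, 82.0]]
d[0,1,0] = -67.0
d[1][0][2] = -28.0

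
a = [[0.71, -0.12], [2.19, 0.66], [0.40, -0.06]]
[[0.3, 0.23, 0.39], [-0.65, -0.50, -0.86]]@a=[[0.87, 0.09], [-1.90, -0.20]]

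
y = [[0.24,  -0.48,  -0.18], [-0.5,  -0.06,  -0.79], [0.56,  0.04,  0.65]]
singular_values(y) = [1.27, 0.57, 0.07]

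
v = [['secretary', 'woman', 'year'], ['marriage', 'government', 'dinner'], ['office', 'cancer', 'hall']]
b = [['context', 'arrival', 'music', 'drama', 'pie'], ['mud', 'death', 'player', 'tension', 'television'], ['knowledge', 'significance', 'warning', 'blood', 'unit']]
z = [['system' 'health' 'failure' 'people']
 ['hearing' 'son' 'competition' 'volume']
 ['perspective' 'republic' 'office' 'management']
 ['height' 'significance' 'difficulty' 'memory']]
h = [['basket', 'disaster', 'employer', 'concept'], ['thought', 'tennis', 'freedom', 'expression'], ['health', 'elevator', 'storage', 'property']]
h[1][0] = 'thought'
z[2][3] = 'management'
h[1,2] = 'freedom'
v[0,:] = ['secretary', 'woman', 'year']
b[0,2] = 'music'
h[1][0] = 'thought'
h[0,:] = ['basket', 'disaster', 'employer', 'concept']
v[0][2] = 'year'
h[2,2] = 'storage'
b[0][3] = 'drama'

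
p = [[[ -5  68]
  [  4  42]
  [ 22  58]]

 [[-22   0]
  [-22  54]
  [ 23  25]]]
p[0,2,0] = 22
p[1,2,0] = 23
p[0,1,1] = 42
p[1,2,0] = 23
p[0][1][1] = 42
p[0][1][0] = 4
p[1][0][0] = -22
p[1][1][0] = -22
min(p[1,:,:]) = -22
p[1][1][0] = -22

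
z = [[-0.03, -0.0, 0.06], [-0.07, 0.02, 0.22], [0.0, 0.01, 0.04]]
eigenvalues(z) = [-0.04, 0.0, 0.07]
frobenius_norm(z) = 0.24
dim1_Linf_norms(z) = [0.06, 0.22, 0.04]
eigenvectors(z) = [[0.47, -0.44, 0.16], [0.88, 0.87, 0.95], [-0.11, -0.22, 0.28]]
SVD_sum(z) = [[-0.02,0.01,0.06], [-0.07,0.02,0.22], [-0.01,0.0,0.04]] + [[-0.01, -0.01, -0.00], [0.00, 0.0, 0.0], [0.01, 0.01, 0.0]] + [[0.00, -0.0, 0.00], [-0.0, 0.00, -0.00], [0.0, -0.0, 0.0]]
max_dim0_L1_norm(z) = 0.32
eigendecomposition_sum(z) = [[-0.03, -0.01, 0.03], [-0.05, -0.01, 0.06], [0.01, 0.0, -0.01]] + [[0.0, -0.0, 0.0], [-0.00, 0.00, -0.0], [0.0, -0.00, 0.0]] + [[-0.0, 0.01, 0.03], [-0.02, 0.03, 0.16], [-0.01, 0.01, 0.05]]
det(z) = -0.00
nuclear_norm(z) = 0.26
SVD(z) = [[-0.27, 0.64, 0.72], [-0.95, -0.05, -0.31], [-0.16, -0.77, 0.62]] @ diag([0.24406682989689082, 0.018203915625001576, 6.719748844494162e-18]) @ [[0.31, -0.08, -0.95], [-0.85, -0.48, -0.23], [0.44, -0.87, 0.22]]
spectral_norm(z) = 0.24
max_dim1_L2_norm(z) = 0.23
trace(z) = 0.03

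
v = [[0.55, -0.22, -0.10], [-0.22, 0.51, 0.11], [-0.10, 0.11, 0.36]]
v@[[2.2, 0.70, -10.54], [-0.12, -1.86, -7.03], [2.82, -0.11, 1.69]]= [[0.95,0.81,-4.42], [-0.24,-1.11,-1.08], [0.78,-0.31,0.89]]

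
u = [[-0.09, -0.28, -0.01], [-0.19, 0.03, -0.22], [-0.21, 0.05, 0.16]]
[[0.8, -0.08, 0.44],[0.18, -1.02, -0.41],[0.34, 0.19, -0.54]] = u@[[-1.82,  1.52,  1.95],[-2.28,  -0.33,  -2.19],[0.46,  3.3,  -0.1]]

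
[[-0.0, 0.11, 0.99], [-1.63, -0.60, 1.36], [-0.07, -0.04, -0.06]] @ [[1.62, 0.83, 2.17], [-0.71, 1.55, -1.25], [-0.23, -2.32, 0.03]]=[[-0.31, -2.13, -0.11], [-2.53, -5.44, -2.75], [-0.07, 0.02, -0.1]]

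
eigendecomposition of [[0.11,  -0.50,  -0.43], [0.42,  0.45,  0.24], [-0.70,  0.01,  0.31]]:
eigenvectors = [[0.53+0.00j, 0.24-0.18j, 0.24+0.18j], [(0.06+0j), (-0.64-0.1j), (-0.64+0.1j)], [-0.85+0.00j, 0.70+0.00j, (0.7-0j)]]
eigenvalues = [(0.74+0j), (0.06+0.18j), (0.06-0.18j)]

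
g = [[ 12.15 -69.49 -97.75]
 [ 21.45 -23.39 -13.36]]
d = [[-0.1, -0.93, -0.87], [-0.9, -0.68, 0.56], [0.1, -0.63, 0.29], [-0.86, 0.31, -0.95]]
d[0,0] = -0.097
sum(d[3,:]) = -1.501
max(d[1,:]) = 0.564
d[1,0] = -0.895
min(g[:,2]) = -97.75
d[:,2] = [-0.873, 0.564, 0.29, -0.947]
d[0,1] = -0.929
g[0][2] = -97.75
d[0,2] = -0.873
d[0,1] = -0.929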